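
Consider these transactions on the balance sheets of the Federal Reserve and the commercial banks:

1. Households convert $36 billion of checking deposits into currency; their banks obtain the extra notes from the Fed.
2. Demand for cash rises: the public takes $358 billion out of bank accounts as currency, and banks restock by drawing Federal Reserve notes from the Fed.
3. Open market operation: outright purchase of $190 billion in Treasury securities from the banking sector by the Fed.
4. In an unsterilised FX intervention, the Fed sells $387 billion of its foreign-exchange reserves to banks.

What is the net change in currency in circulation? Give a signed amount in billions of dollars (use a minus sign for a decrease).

+$394 billion

Currency withdrawal $36 billion: notes leave the central bank → +$36B.
Currency withdrawal $358 billion: notes leave the central bank → +$358B.
OMO purchase (from banks) $190 billion: no currency enters or leaves circulation → 0.
FX sale $387 billion: no currency enters or leaves circulation → 0.
Net: 36 + 358 + 0 + 0 = +$394 billion.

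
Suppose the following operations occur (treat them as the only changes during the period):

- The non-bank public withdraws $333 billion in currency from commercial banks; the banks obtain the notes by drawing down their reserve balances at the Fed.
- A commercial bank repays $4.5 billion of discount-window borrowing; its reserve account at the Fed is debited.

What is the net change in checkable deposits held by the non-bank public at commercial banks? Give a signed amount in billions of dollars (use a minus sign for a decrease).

-$333 billion

Fed balance sheet:
  Assets:      Loans to banks −$4.5B
  Liabilities: Bank reserves −$337.5B, Currency in circulation +$333B
Commercial banking system:
  Assets:      Reserves at CB −$337.5B
  Liabilities: Checkable deposits −$333B, Borrowings from CB −$4.5B
So the change in checkable deposits held by the non-bank public at commercial banks is -$333 billion.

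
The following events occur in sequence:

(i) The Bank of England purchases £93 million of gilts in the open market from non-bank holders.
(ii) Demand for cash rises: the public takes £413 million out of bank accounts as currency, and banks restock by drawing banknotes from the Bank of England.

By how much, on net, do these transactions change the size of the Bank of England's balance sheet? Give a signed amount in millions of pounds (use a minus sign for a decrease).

+£93 million

Bank of England balance sheet:
  Assets:      Securities +£93M
  Liabilities: Bank reserves −£320M, Currency in circulation +£413M
Change in total Bank of England assets = +£93 million.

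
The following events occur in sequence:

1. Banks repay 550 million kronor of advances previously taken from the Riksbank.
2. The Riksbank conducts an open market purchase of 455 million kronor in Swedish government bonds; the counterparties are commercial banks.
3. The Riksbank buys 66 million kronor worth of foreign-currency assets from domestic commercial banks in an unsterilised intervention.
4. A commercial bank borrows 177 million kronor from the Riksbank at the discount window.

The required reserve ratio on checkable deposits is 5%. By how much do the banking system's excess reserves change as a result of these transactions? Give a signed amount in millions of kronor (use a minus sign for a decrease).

+148 million

Discount-window repayment 550 million kronor: reserves −550M, deposits 0.
OMO purchase (from banks) 455 million kronor: reserves +455M, deposits 0.
FX purchase 66 million kronor: reserves +66M, deposits 0.
Discount-window loan 177 million kronor: reserves +177M, deposits 0.
Totals: Δreserves = +148M, Δdeposits = 0.
Δrequired reserves = 5% × 0 = 0.
Δexcess reserves = Δreserves − Δrequired = +148M − (0) = +148 million.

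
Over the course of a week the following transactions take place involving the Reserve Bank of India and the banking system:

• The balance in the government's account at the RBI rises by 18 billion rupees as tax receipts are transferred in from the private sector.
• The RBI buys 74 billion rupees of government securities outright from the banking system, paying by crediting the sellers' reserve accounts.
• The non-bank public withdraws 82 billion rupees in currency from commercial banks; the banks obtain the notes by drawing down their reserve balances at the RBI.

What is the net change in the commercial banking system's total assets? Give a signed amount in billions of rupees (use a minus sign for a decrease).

Government account inflow 18 billion rupees: bank balance sheets shrink → −18B.
OMO purchase (from banks) 74 billion rupees: just an asset swap on bank balance sheets → 0.
Currency withdrawal 82 billion rupees: bank balance sheets shrink → −82B.
Net: −18 + 0 − 82 = -100 billion.

-100 billion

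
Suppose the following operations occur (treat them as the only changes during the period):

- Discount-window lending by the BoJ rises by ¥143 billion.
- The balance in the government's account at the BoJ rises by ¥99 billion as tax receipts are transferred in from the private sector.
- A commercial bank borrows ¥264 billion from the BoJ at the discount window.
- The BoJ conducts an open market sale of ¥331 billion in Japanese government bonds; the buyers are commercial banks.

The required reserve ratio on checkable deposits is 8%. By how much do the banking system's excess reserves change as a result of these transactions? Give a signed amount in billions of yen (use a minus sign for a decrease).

Discount-window loan ¥143 billion: reserves +¥143B, deposits 0.
Government account inflow ¥99 billion: reserves −¥99B, deposits −¥99B.
Discount-window loan ¥264 billion: reserves +¥264B, deposits 0.
OMO sale (to banks) ¥331 billion: reserves −¥331B, deposits 0.
Totals: Δreserves = −¥23B, Δdeposits = −¥99B.
Δrequired reserves = 8% × −¥99B = −¥7.92B.
Δexcess reserves = Δreserves − Δrequired = −¥23B − (−¥7.92B) = -¥15.08 billion.

-¥15.08 billion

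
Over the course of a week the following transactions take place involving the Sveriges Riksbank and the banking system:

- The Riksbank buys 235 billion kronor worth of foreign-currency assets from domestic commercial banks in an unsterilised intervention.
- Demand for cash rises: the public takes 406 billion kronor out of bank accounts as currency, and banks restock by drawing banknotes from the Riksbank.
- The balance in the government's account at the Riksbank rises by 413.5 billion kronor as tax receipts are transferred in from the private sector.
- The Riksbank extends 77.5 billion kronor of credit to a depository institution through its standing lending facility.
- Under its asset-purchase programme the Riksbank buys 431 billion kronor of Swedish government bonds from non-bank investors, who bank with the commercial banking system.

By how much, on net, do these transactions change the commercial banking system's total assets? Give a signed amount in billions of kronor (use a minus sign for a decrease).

-311 billion

Riksbank balance sheet:
  Assets:      Securities +431B, Loans to banks +77.5B, Foreign assets +235B
  Liabilities: Bank reserves −76B, Currency in circulation +406B, Government deposits +413.5B
Commercial banking system:
  Assets:      Reserves at CB −76B, Foreign assets −235B
  Liabilities: Checkable deposits −388.5B, Borrowings from CB +77.5B
Change in total bank assets = -311 billion.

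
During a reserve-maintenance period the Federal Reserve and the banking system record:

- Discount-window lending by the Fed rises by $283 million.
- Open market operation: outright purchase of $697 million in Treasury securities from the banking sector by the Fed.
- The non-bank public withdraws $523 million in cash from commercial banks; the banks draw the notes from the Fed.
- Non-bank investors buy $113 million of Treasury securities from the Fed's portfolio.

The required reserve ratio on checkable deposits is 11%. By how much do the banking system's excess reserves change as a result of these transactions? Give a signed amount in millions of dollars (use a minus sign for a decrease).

Discount-window loan $283 million: reserves +$283M, deposits 0.
OMO purchase (from banks) $697 million: reserves +$697M, deposits 0.
Currency withdrawal $523 million: reserves −$523M, deposits −$523M.
Asset sale (to non-banks) $113 million: reserves −$113M, deposits −$113M.
Totals: Δreserves = +$344M, Δdeposits = −$636M.
Δrequired reserves = 11% × −$636M = −$69.96M.
Δexcess reserves = Δreserves − Δrequired = +$344M − (−$69.96M) = +$413.96 million.

+$413.96 million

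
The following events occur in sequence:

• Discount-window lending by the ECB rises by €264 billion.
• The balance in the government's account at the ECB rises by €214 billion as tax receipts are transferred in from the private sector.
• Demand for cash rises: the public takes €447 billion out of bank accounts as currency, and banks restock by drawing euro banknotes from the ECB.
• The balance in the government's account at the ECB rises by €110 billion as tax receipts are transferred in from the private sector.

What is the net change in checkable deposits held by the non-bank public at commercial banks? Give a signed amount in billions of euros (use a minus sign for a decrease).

-€771 billion

ECB balance sheet:
  Assets:      Loans to banks +€264B
  Liabilities: Bank reserves −€507B, Currency in circulation +€447B, Government deposits +€324B
Commercial banking system:
  Assets:      Reserves at CB −€507B
  Liabilities: Checkable deposits −€771B, Borrowings from CB +€264B
So the change in checkable deposits held by the non-bank public at commercial banks is -€771 billion.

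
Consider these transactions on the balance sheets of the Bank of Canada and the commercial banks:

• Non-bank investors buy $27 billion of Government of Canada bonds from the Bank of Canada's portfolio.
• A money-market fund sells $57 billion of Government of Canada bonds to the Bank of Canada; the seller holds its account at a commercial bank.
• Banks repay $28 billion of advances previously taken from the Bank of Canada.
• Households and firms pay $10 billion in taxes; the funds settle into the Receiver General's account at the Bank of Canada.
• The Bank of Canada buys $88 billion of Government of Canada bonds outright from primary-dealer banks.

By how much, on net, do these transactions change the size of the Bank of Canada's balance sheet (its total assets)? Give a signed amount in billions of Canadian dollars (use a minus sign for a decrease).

Asset sale (to non-banks) $27 billion: a Bank of Canada asset is shed → −$27B.
Asset purchase (from non-banks) $57 billion: a Bank of Canada asset is acquired → +$57B.
Discount-window repayment $28 billion: a Bank of Canada asset is shed → −$28B.
Government account inflow $10 billion: only the composition of liabilities changes → 0.
OMO purchase (from banks) $88 billion: a Bank of Canada asset is acquired → +$88B.
Net: −27 + 57 − 28 + 0 + 88 = +$90 billion.

+$90 billion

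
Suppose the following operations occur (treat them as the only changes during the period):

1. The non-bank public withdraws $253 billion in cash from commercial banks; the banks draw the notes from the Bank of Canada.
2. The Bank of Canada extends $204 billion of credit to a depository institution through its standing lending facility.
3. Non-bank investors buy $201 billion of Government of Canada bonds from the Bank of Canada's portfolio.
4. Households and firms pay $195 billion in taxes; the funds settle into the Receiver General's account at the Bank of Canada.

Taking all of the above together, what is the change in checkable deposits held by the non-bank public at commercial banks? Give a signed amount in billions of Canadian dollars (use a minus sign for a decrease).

Bank of Canada balance sheet:
  Assets:      Securities −$201B, Loans to banks +$204B
  Liabilities: Bank reserves −$445B, Currency in circulation +$253B, Government deposits +$195B
Commercial banking system:
  Assets:      Reserves at CB −$445B
  Liabilities: Checkable deposits −$649B, Borrowings from CB +$204B
So the change in checkable deposits held by the non-bank public at commercial banks is -$649 billion.

-$649 billion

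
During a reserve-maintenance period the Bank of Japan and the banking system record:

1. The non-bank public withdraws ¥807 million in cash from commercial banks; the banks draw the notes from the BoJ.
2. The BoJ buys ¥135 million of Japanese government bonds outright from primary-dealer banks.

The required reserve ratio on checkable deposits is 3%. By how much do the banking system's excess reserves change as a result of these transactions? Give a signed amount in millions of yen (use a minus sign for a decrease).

-¥647.79 million

Currency withdrawal ¥807 million: reserves −¥807M, deposits −¥807M.
OMO purchase (from banks) ¥135 million: reserves +¥135M, deposits 0.
Totals: Δreserves = −¥672M, Δdeposits = −¥807M.
Δrequired reserves = 3% × −¥807M = −¥24.21M.
Δexcess reserves = Δreserves − Δrequired = −¥672M − (−¥24.21M) = -¥647.79 million.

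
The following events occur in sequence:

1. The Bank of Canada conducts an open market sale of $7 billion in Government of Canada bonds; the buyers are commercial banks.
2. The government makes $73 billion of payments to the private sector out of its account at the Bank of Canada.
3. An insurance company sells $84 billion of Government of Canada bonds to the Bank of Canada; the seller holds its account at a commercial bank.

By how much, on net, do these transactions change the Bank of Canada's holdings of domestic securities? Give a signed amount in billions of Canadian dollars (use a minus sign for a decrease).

+$77 billion

Bank of Canada balance sheet:
  Assets:      Securities +$77B
  Liabilities: Bank reserves +$150B, Government deposits −$73B
So the change in the Bank of Canada's holdings of domestic securities is +$77 billion.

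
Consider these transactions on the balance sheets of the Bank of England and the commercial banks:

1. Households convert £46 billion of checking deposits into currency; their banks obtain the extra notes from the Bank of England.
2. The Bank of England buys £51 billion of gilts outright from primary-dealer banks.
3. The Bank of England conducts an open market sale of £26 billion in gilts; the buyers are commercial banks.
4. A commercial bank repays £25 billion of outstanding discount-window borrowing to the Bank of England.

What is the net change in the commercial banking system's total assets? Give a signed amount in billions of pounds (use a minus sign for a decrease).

Currency withdrawal £46 billion: bank balance sheets shrink → −£46B.
OMO purchase (from banks) £51 billion: just an asset swap on bank balance sheets → 0.
OMO sale (to banks) £26 billion: just an asset swap on bank balance sheets → 0.
Discount-window repayment £25 billion: bank balance sheets shrink → −£25B.
Net: −46 + 0 + 0 − 25 = -£71 billion.

-£71 billion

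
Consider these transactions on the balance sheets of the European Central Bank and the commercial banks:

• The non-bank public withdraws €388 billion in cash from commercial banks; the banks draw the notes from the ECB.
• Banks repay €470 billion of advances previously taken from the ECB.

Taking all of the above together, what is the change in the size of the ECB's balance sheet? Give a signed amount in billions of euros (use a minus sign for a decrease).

-€470 billion

ECB balance sheet:
  Assets:      Loans to banks −€470B
  Liabilities: Bank reserves −€858B, Currency in circulation +€388B
Commercial banking system:
  Assets:      Reserves at CB −€858B
  Liabilities: Checkable deposits −€388B, Borrowings from CB −€470B
Change in total ECB assets = -€470 billion.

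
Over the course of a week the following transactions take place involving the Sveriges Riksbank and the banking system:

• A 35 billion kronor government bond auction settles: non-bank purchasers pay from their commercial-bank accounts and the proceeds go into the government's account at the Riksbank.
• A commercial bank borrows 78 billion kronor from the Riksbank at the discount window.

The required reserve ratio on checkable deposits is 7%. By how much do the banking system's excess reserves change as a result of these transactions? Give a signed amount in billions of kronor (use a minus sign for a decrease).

Government account inflow 35 billion kronor: reserves −35B, deposits −35B.
Discount-window loan 78 billion kronor: reserves +78B, deposits 0.
Totals: Δreserves = +43B, Δdeposits = −35B.
Δrequired reserves = 7% × −35B = −2.45B.
Δexcess reserves = Δreserves − Δrequired = +43B − (−2.45B) = +45.45 billion.

+45.45 billion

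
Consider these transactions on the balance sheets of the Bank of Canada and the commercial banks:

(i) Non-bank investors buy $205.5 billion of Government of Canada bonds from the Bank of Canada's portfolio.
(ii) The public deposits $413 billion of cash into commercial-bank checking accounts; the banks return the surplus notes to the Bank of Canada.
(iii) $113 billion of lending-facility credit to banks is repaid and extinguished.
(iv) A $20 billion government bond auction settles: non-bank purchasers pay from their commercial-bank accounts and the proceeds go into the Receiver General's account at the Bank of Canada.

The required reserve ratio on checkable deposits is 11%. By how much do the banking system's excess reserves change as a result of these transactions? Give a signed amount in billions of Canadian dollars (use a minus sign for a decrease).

+$53.875 billion

Asset sale (to non-banks) $205.5 billion: reserves −$205.5B, deposits −$205.5B.
Currency deposit $413 billion: reserves +$413B, deposits +$413B.
Discount-window repayment $113 billion: reserves −$113B, deposits 0.
Government account inflow $20 billion: reserves −$20B, deposits −$20B.
Totals: Δreserves = +$74.5B, Δdeposits = +$187.5B.
Δrequired reserves = 11% × +$187.5B = +$20.625B.
Δexcess reserves = Δreserves − Δrequired = +$74.5B − (+$20.625B) = +$53.875 billion.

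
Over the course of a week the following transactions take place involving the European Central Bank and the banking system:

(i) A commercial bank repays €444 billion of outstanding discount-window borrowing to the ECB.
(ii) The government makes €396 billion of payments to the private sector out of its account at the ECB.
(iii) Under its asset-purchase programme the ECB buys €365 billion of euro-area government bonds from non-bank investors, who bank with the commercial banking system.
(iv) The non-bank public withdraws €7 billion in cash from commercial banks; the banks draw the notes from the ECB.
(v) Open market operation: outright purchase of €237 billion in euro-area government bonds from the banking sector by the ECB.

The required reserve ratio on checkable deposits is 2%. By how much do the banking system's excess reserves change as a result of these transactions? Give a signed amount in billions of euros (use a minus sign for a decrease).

+€531.92 billion

Discount-window repayment €444 billion: reserves −€444B, deposits 0.
Government spending €396 billion: reserves +€396B, deposits +€396B.
Asset purchase (from non-banks) €365 billion: reserves +€365B, deposits +€365B.
Currency withdrawal €7 billion: reserves −€7B, deposits −€7B.
OMO purchase (from banks) €237 billion: reserves +€237B, deposits 0.
Totals: Δreserves = +€547B, Δdeposits = +€754B.
Δrequired reserves = 2% × +€754B = +€15.08B.
Δexcess reserves = Δreserves − Δrequired = +€547B − (+€15.08B) = +€531.92 billion.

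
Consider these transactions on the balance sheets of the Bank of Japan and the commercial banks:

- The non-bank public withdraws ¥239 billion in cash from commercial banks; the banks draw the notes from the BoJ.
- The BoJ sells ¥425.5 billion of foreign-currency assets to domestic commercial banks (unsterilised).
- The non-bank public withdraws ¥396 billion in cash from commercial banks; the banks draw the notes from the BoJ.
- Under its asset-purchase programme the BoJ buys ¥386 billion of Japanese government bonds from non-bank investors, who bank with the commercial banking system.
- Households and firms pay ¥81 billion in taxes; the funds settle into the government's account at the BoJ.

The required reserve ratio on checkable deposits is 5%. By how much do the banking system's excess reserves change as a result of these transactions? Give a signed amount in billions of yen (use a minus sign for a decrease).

-¥739 billion

Currency withdrawal ¥239 billion: reserves −¥239B, deposits −¥239B.
FX sale ¥425.5 billion: reserves −¥425.5B, deposits 0.
Currency withdrawal ¥396 billion: reserves −¥396B, deposits −¥396B.
Asset purchase (from non-banks) ¥386 billion: reserves +¥386B, deposits +¥386B.
Government account inflow ¥81 billion: reserves −¥81B, deposits −¥81B.
Totals: Δreserves = −¥755.5B, Δdeposits = −¥330B.
Δrequired reserves = 5% × −¥330B = −¥16.5B.
Δexcess reserves = Δreserves − Δrequired = −¥755.5B − (−¥16.5B) = -¥739 billion.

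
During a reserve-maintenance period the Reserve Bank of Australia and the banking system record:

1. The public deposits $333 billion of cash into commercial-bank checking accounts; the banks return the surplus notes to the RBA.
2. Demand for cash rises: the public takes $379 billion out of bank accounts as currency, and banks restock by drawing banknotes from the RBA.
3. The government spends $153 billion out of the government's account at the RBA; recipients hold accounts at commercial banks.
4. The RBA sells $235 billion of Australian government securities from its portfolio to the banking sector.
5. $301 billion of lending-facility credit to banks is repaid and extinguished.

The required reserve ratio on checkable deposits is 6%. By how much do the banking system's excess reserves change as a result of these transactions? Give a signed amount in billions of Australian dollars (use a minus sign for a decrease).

-$435.42 billion

Currency deposit $333 billion: reserves +$333B, deposits +$333B.
Currency withdrawal $379 billion: reserves −$379B, deposits −$379B.
Government spending $153 billion: reserves +$153B, deposits +$153B.
OMO sale (to banks) $235 billion: reserves −$235B, deposits 0.
Discount-window repayment $301 billion: reserves −$301B, deposits 0.
Totals: Δreserves = −$429B, Δdeposits = +$107B.
Δrequired reserves = 6% × +$107B = +$6.42B.
Δexcess reserves = Δreserves − Δrequired = −$429B − (+$6.42B) = -$435.42 billion.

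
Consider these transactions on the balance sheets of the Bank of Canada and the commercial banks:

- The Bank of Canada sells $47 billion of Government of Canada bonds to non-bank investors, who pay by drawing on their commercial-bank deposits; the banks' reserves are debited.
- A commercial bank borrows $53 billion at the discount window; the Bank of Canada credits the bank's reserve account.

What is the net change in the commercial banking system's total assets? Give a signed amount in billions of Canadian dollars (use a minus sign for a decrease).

+$6 billion

Asset sale (to non-banks) $47 billion: bank balance sheets shrink → −$47B.
Discount-window loan $53 billion: bank balance sheets expand → +$53B.
Net: −47 + 53 = +$6 billion.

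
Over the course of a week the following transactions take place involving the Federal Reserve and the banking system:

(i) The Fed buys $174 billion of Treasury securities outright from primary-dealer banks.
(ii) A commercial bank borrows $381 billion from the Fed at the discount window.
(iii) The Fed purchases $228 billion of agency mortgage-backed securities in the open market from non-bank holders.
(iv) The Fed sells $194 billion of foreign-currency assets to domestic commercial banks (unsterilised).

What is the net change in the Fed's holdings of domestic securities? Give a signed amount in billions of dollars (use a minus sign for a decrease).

Fed balance sheet:
  Assets:      Securities +$402B, Loans to banks +$381B, Foreign assets −$194B
  Liabilities: Bank reserves +$589B
So the change in the Fed's holdings of domestic securities is +$402 billion.

+$402 billion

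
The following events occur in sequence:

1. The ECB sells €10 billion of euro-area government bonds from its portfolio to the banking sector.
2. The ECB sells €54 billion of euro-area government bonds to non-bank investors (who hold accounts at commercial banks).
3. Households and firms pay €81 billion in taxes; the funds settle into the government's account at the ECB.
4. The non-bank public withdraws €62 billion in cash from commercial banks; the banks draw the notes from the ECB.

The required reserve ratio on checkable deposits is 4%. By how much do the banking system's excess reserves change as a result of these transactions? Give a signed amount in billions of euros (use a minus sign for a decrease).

OMO sale (to banks) €10 billion: reserves −€10B, deposits 0.
Asset sale (to non-banks) €54 billion: reserves −€54B, deposits −€54B.
Government account inflow €81 billion: reserves −€81B, deposits −€81B.
Currency withdrawal €62 billion: reserves −€62B, deposits −€62B.
Totals: Δreserves = −€207B, Δdeposits = −€197B.
Δrequired reserves = 4% × −€197B = −€7.88B.
Δexcess reserves = Δreserves − Δrequired = −€207B − (−€7.88B) = -€199.12 billion.

-€199.12 billion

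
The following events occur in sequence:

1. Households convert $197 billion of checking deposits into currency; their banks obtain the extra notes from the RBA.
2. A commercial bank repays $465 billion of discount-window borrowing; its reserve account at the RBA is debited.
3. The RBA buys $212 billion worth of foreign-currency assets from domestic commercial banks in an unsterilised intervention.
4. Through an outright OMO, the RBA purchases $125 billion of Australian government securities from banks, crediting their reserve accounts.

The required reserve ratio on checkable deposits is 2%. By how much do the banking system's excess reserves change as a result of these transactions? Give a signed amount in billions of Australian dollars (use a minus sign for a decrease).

Currency withdrawal $197 billion: reserves −$197B, deposits −$197B.
Discount-window repayment $465 billion: reserves −$465B, deposits 0.
FX purchase $212 billion: reserves +$212B, deposits 0.
OMO purchase (from banks) $125 billion: reserves +$125B, deposits 0.
Totals: Δreserves = −$325B, Δdeposits = −$197B.
Δrequired reserves = 2% × −$197B = −$3.94B.
Δexcess reserves = Δreserves − Δrequired = −$325B − (−$3.94B) = -$321.06 billion.

-$321.06 billion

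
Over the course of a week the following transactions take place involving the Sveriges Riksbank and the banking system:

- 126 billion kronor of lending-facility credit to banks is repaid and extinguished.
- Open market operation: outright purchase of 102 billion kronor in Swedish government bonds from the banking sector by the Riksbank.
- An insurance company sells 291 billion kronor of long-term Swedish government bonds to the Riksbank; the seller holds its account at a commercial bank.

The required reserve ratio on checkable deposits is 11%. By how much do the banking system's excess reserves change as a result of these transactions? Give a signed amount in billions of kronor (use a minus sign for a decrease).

+234.99 billion

Discount-window repayment 126 billion kronor: reserves −126B, deposits 0.
OMO purchase (from banks) 102 billion kronor: reserves +102B, deposits 0.
Asset purchase (from non-banks) 291 billion kronor: reserves +291B, deposits +291B.
Totals: Δreserves = +267B, Δdeposits = +291B.
Δrequired reserves = 11% × +291B = +32.01B.
Δexcess reserves = Δreserves − Δrequired = +267B − (+32.01B) = +234.99 billion.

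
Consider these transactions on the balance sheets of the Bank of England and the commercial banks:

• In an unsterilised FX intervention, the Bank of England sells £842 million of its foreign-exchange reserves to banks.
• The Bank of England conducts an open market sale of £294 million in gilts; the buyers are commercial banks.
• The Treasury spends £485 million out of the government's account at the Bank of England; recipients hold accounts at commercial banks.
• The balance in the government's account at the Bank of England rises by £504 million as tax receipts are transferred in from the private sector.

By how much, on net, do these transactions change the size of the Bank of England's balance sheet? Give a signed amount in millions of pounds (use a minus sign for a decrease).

Bank of England balance sheet:
  Assets:      Securities −£294M, Foreign assets −£842M
  Liabilities: Bank reserves −£1155M, Government deposits +£19M
Commercial banking system:
  Assets:      Reserves at CB −£1155M, Securities +£294M, Foreign assets +£842M
  Liabilities: Checkable deposits −£19M
Change in total Bank of England assets = -£1136 million.

-£1136 million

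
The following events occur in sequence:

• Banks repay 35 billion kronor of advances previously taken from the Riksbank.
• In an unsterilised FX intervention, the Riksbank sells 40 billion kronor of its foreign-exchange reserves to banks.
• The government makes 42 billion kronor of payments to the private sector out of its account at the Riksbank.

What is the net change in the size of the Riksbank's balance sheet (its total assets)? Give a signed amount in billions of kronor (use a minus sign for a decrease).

Riksbank balance sheet:
  Assets:      Loans to banks −35B, Foreign assets −40B
  Liabilities: Bank reserves −33B, Government deposits −42B
Change in total Riksbank assets = -75 billion.

-75 billion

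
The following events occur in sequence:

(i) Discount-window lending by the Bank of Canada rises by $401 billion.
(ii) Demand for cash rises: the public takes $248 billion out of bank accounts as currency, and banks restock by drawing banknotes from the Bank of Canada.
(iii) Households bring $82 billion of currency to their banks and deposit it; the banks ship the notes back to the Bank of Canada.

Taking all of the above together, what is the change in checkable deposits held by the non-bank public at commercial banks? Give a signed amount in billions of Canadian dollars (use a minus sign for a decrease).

-$166 billion

Discount-window loan $401 billion: the counterparty is a bank, so public deposits are unchanged → 0.
Currency withdrawal $248 billion: non-bank counterparties' bank balances fall → −$248B.
Currency deposit $82 billion: non-bank counterparties' bank balances rise → +$82B.
Net: 0 − 248 + 82 = -$166 billion.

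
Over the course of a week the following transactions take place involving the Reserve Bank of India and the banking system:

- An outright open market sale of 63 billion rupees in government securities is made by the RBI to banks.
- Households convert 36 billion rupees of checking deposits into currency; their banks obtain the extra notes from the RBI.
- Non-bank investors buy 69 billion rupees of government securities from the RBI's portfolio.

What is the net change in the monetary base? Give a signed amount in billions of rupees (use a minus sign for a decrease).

RBI balance sheet:
  Assets:      Securities −132B
  Liabilities: Bank reserves −168B, Currency in circulation +36B
Monetary base = currency + reserves: +36B + (−168B) = -132 billion.

-132 billion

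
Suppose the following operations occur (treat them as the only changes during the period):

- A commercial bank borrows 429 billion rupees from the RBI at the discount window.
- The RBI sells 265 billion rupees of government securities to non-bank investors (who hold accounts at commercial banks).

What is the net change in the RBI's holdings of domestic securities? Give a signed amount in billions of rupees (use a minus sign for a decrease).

-265 billion

Discount-window loan 429 billion rupees: the RBI's securities portfolio is untouched → 0.
Asset sale (to non-banks) 265 billion rupees: securities removed from the RBI's portfolio → −265B.
Net: 0 − 265 = -265 billion.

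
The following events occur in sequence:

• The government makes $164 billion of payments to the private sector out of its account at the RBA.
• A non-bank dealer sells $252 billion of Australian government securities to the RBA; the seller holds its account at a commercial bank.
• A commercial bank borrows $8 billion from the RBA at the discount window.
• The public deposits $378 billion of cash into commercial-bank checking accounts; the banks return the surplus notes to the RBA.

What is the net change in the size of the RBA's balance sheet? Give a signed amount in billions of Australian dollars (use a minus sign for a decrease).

Government spending $164 billion: only the composition of liabilities changes → 0.
Asset purchase (from non-banks) $252 billion: an RBA asset is acquired → +$252B.
Discount-window loan $8 billion: an RBA asset is acquired → +$8B.
Currency deposit $378 billion: only the composition of liabilities changes → 0.
Net: 0 + 252 + 8 + 0 = +$260 billion.

+$260 billion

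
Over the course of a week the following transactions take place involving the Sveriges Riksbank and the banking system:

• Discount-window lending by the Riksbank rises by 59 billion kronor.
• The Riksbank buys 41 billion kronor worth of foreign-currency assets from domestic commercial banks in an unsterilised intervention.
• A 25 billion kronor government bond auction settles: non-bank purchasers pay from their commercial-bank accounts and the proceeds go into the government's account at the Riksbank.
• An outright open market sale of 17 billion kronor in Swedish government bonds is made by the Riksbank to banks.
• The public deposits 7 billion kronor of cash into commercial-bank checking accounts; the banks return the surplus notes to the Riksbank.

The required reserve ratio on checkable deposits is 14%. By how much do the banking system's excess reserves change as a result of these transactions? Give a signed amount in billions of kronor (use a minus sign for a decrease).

Discount-window loan 59 billion kronor: reserves +59B, deposits 0.
FX purchase 41 billion kronor: reserves +41B, deposits 0.
Government account inflow 25 billion kronor: reserves −25B, deposits −25B.
OMO sale (to banks) 17 billion kronor: reserves −17B, deposits 0.
Currency deposit 7 billion kronor: reserves +7B, deposits +7B.
Totals: Δreserves = +65B, Δdeposits = −18B.
Δrequired reserves = 14% × −18B = −2.52B.
Δexcess reserves = Δreserves − Δrequired = +65B − (−2.52B) = +67.52 billion.

+67.52 billion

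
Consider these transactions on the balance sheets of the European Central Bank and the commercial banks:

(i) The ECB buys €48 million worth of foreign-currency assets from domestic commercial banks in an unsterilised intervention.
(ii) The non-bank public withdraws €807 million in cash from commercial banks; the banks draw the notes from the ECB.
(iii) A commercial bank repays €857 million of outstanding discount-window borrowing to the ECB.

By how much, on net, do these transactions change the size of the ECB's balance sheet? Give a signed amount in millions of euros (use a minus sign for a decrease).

ECB balance sheet:
  Assets:      Loans to banks −€857M, Foreign assets +€48M
  Liabilities: Bank reserves −€1616M, Currency in circulation +€807M
Change in total ECB assets = -€809 million.

-€809 million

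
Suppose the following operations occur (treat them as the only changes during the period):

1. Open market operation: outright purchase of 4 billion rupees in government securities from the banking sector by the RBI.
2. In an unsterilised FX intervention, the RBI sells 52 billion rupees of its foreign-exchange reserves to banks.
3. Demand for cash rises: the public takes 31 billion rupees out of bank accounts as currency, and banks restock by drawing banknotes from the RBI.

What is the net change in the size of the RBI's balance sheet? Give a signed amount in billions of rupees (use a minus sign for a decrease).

-48 billion

RBI balance sheet:
  Assets:      Securities +4B, Foreign assets −52B
  Liabilities: Bank reserves −79B, Currency in circulation +31B
Change in total RBI assets = -48 billion.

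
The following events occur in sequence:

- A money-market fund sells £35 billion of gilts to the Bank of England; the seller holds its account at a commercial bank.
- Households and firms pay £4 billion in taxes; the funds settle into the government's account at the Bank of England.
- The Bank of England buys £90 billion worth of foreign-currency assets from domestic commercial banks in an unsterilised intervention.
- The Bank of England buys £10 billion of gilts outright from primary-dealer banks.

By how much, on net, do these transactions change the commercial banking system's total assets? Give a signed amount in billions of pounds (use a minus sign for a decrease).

+£31 billion

Asset purchase (from non-banks) £35 billion: bank balance sheets expand → +£35B.
Government account inflow £4 billion: bank balance sheets shrink → −£4B.
FX purchase £90 billion: just an asset swap on bank balance sheets → 0.
OMO purchase (from banks) £10 billion: just an asset swap on bank balance sheets → 0.
Net: 35 − 4 + 0 + 0 = +£31 billion.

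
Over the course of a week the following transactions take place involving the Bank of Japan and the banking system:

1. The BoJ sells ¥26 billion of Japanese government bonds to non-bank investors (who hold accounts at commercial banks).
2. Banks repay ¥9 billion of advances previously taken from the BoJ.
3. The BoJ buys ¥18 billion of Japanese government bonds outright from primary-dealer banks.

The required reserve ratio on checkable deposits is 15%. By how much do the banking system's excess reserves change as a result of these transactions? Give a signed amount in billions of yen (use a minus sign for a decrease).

-¥13.1 billion

Asset sale (to non-banks) ¥26 billion: reserves −¥26B, deposits −¥26B.
Discount-window repayment ¥9 billion: reserves −¥9B, deposits 0.
OMO purchase (from banks) ¥18 billion: reserves +¥18B, deposits 0.
Totals: Δreserves = −¥17B, Δdeposits = −¥26B.
Δrequired reserves = 15% × −¥26B = −¥3.9B.
Δexcess reserves = Δreserves − Δrequired = −¥17B − (−¥3.9B) = -¥13.1 billion.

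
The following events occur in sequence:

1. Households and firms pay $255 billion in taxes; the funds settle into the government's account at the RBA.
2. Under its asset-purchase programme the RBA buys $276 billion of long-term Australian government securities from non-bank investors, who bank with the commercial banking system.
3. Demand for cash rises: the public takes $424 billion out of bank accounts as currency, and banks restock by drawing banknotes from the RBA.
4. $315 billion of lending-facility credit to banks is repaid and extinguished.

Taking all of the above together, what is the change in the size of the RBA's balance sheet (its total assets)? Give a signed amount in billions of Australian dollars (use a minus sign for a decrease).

Government account inflow $255 billion: only the composition of liabilities changes → 0.
Asset purchase (from non-banks) $276 billion: an RBA asset is acquired → +$276B.
Currency withdrawal $424 billion: only the composition of liabilities changes → 0.
Discount-window repayment $315 billion: an RBA asset is shed → −$315B.
Net: 0 + 276 + 0 − 315 = -$39 billion.

-$39 billion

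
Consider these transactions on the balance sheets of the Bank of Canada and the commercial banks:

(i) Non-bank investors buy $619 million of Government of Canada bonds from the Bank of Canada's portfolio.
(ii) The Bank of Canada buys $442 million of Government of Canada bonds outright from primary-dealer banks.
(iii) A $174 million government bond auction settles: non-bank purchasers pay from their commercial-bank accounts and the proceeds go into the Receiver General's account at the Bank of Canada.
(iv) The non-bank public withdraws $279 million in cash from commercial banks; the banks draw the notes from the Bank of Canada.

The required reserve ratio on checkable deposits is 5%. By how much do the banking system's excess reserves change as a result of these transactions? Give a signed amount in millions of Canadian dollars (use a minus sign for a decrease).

-$576.4 million

Asset sale (to non-banks) $619 million: reserves −$619M, deposits −$619M.
OMO purchase (from banks) $442 million: reserves +$442M, deposits 0.
Government account inflow $174 million: reserves −$174M, deposits −$174M.
Currency withdrawal $279 million: reserves −$279M, deposits −$279M.
Totals: Δreserves = −$630M, Δdeposits = −$1072M.
Δrequired reserves = 5% × −$1072M = −$53.6M.
Δexcess reserves = Δreserves − Δrequired = −$630M − (−$53.6M) = -$576.4 million.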